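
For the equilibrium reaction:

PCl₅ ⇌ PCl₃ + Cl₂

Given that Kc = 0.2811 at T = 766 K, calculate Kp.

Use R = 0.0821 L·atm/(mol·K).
K_p = 17.6780

Δn = (moles gaseous products) − (moles gaseous reactants) = 1
T = 766 K; RT = 0.0821 × 766 = 62.8886
Kp = Kc·(RT)^Δn = 0.2811 × (62.8886)^1 = 0.2811 × 62.8886 = 17.6780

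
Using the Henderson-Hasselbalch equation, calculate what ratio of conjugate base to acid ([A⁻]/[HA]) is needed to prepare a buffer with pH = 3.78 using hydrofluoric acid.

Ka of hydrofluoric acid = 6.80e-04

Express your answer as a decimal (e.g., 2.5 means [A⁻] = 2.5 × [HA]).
[A⁻]/[HA] = 4.097

pKa = −log(6.80e-04) = 3.1675. pH = pKa + log([A⁻]/[HA]). 3.78 = 3.1675 + log(ratio). log(ratio) = 3.78 − 3.1675 = 0.6125. ratio = 10^(0.6125) = 4.097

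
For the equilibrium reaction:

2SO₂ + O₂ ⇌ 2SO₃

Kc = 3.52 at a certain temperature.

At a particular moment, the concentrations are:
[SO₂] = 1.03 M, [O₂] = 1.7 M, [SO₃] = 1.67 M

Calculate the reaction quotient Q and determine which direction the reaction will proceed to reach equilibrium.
Q = 1.546, Q < K, reaction proceeds forward (toward products)

Q = ([SO₃]^2) / ([SO₂]^2 × [O₂])
  = ((1.67)^2) / ((1.03)^2·(1.7)) = 2.7889/1.8035 = 1.546
Since Q = 1.546 < Kc = 3.52, the reaction proceeds forward (toward products) to reach equilibrium.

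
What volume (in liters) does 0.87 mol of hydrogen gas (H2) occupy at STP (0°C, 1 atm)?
At STP, 1 mol of gas occupies 22.4 L
Volume = 0.87 mol × 22.4 L/mol = 19.49 L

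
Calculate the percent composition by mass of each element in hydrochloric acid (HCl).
H: 2.76%, Cl: 97.23%

Molar mass of HCl = 36.46 g/mol
% H = (1 × 1.008) / 36.46 × 100% = 1.008 / 36.46 × 100% = 2.76%
% Cl = (1 × 35.45) / 36.46 × 100% = 35.45 / 36.46 × 100% = 97.23%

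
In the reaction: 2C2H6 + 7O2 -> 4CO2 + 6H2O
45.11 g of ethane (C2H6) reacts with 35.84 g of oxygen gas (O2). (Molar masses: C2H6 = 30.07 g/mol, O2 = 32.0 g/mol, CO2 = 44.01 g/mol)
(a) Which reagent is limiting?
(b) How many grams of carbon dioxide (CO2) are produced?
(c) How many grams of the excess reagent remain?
(a) O2, (b) 28.17 g, (c) 35.49 g

Moles of C2H6 = 45.11 g ÷ 30.07 g/mol = 1.50017 mol
Moles of O2 = 35.84 g ÷ 32.0 g/mol = 1.12 mol
Moles ÷ coefficient: C2H6: 1.50017/2 = 0.7501, O2: 1.12/7 = 0.16
(a) O2 has the smaller value, so O2 is the limiting reagent.
(b) Moles of CO2 = 1.12 mol O2 × (4/7) = 0.64 mol; mass = 0.64 mol × 44.01 g/mol = 28.17 g
(c) C2H6 consumed = 1.12 × (2/7) = 0.32 mol; remaining = 1.50017 − 0.32 = 1.18017 mol; mass = 1.18017 mol × 30.07 g/mol = 35.49 g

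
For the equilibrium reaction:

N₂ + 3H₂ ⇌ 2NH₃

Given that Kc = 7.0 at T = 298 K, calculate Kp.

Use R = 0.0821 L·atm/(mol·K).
K_p = 0.0117

Δn = (moles gaseous products) − (moles gaseous reactants) = -2
T = 298 K; RT = 0.0821 × 298 = 24.4658
Kp = Kc·(RT)^Δn = 7.0 × (24.4658)^-2 = 7.0 × 0.00167063 = 0.0117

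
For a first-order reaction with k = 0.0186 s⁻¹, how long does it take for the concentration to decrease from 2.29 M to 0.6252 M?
69.80 s

From ln[A] = ln[A]₀ - k·t: t = ln([A]₀/[A])/k = ln(2.29/0.6252)/0.0186 = ln(3.6628)/0.0186 = 1.2982/0.0186 = 69.80 s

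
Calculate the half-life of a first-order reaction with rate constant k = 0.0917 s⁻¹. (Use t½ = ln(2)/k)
7.56 s

t½ = ln(2)/k = 0.6931/0.0917 = 7.56 s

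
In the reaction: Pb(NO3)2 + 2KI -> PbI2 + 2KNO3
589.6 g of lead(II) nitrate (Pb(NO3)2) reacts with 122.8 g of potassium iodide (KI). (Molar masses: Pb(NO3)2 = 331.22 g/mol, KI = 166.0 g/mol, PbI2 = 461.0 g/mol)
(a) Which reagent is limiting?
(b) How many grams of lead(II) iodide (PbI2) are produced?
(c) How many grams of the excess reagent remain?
(a) KI, (b) 170.5 g, (c) 467.1 g

Moles of Pb(NO3)2 = 589.6 g ÷ 331.22 g/mol = 1.78009 mol
Moles of KI = 122.8 g ÷ 166.0 g/mol = 0.739759 mol
Moles ÷ coefficient: Pb(NO3)2: 1.78009/1 = 1.78, KI: 0.739759/2 = 0.3699
(a) KI has the smaller value, so KI is the limiting reagent.
(b) Moles of PbI2 = 0.739759 mol KI × (1/2) = 0.36988 mol; mass = 0.36988 mol × 461.0 g/mol = 170.5 g
(c) Pb(NO3)2 consumed = 0.739759 × (1/2) = 0.36988 mol; remaining = 1.78009 − 0.36988 = 1.41021 mol; mass = 1.41021 mol × 331.22 g/mol = 467.1 g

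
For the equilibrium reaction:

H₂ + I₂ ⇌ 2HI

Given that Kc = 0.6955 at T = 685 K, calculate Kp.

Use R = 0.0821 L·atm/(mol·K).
K_p = 0.6955

Δn = (moles gaseous products) − (moles gaseous reactants) = 0
T = 685 K; RT = 0.0821 × 685 = 56.2385
Kp = Kc·(RT)^Δn = 0.6955 × (56.2385)^0 = 0.6955 × 1 = 0.6955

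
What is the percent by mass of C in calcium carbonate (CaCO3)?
Mass of C in formula = 12.01 × 1 = 12.01 g/mol
Molar mass = 100.09 g/mol
% C = (12.01/100.09) × 100% = 12.00%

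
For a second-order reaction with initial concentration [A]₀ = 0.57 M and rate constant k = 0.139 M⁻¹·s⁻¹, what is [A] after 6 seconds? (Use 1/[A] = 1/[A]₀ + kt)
0.3863 M

1/[A] = 1/[A]₀ + k·t = 1/0.57 + (0.139)·(6) = 1.7544 + 0.8340 = 2.5884
[A] = 1/2.5884 = 0.3863 M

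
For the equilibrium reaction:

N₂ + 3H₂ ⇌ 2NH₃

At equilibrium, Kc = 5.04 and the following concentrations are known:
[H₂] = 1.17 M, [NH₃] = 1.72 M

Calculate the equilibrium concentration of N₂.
[N₂] = 0.3665 M

Kc = ([NH₃]^2) / ([N₂] × [H₂]^3) = 5.04
[N₂]^1 = (product terms)/(Kc · other reactant terms) = 2.9584 / (5.04 · 1.6016) = 0.3665
[N₂] = 0.3665 M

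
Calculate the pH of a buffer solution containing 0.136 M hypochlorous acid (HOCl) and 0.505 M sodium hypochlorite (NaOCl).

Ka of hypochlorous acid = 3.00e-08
pH = 8.09

pKa = -log(3.00e-08) = 7.52. pH = pKa + log([A⁻]/[HA]) = 7.52 + log(0.505/0.136)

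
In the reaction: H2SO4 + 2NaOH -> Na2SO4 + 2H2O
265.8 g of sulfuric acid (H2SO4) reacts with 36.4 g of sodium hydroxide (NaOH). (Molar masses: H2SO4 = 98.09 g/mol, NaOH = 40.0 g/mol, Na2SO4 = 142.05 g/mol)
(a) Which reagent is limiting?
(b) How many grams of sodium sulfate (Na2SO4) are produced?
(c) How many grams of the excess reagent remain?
(a) NaOH, (b) 64.63 g, (c) 221.2 g

Moles of H2SO4 = 265.8 g ÷ 98.09 g/mol = 2.70976 mol
Moles of NaOH = 36.4 g ÷ 40.0 g/mol = 0.91 mol
Moles ÷ coefficient: H2SO4: 2.70976/1 = 2.71, NaOH: 0.91/2 = 0.455
(a) NaOH has the smaller value, so NaOH is the limiting reagent.
(b) Moles of Na2SO4 = 0.91 mol NaOH × (1/2) = 0.455 mol; mass = 0.455 mol × 142.05 g/mol = 64.63 g
(c) H2SO4 consumed = 0.91 × (1/2) = 0.455 mol; remaining = 2.70976 − 0.455 = 2.25476 mol; mass = 2.25476 mol × 98.09 g/mol = 221.2 g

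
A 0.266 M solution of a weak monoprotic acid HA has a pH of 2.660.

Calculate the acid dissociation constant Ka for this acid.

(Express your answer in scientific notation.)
K_a = 1.81e-05

[H⁺] = 10^(−pH) = 10^(−2.660) = 2.188e-03 M. For HA ⇌ H⁺ + A⁻, Ka = x²/(C − x) = (2.188e-03)²/(0.266 − 2.188e-03) = 1.81e-05.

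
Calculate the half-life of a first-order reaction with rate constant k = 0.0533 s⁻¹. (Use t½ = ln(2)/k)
13.00 s

t½ = ln(2)/k = 0.6931/0.0533 = 13.00 s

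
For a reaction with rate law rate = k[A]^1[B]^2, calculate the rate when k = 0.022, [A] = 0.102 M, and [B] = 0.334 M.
0.0002503 M/s

rate = k·[A]^1·[B]^2 = 0.022·(0.102)^1·(0.334)^2 = 0.022·0.102·0.111556 = 0.0002503 M/s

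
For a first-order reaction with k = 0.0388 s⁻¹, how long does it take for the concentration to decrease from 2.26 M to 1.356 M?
13.17 s

From ln[A] = ln[A]₀ - k·t: t = ln([A]₀/[A])/k = ln(2.26/1.356)/0.0388 = ln(1.6667)/0.0388 = 0.5108/0.0388 = 13.17 s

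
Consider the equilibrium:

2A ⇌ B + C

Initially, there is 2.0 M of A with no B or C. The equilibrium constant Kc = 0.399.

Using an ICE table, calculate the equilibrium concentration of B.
[B] = 0.558 M

ICE: [A] = 2.0 − 2x, [B] = [C] = x.
Kc = x²/(2.0 − 2x)² = 0.399 ⇒ √Kc = x/(2.0 − 2x).
x = √0.399·2.0/(1 + 2√0.399) = 0.63166·2.0/2.2633 = 0.55817.
[B] = x = 0.558 M.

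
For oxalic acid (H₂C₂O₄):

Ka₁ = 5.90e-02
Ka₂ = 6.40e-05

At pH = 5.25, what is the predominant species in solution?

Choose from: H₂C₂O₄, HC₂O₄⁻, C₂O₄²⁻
C₂O₄²⁻

pKa1 = 1.23, pKa2 = 4.19. Each pKa is the crossover between adjacent species; pH = 5.25 lies in the region where C₂O₄²⁻ predominates.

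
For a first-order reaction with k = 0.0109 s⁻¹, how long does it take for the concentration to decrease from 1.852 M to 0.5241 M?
115.81 s

From ln[A] = ln[A]₀ - k·t: t = ln([A]₀/[A])/k = ln(1.852/0.5241)/0.0109 = ln(3.5337)/0.0109 = 1.2623/0.0109 = 115.81 s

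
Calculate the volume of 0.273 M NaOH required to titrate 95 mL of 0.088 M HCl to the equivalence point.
V_{base} = 30.6 mL

At equivalence: moles acid = moles base.
moles HCl = 0.088 M × 0.095 L = 0.00836 mol
V_NaOH = 0.00836 mol ÷ 0.273 M = 0.03062 L = 30.6 mL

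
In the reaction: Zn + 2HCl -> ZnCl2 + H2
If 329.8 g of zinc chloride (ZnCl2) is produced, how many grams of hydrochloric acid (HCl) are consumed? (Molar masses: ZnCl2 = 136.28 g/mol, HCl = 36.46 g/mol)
Moles of ZnCl2 = 329.8 g ÷ 136.28 g/mol = 2.42002 mol
Mole ratio: 2 mol HCl / 1 mol ZnCl2
Moles of HCl = 2.42002 × (2/1) = 4.84004 mol
Mass of HCl = 4.84004 mol × 36.46 g/mol = 176.5 g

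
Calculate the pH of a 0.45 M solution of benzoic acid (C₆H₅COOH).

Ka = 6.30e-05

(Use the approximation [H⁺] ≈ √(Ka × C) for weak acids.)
pH = 2.27

[H⁺] = √(Ka × C) = √(6.30e-05 × 0.45) = 5.3245e-03. pH = -log(5.3245e-03)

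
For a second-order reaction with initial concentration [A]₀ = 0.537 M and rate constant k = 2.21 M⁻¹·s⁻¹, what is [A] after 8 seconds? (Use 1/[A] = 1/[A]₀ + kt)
0.0512 M

1/[A] = 1/[A]₀ + k·t = 1/0.537 + (2.21)·(8) = 1.8622 + 17.6800 = 19.5422
[A] = 1/19.5422 = 0.0512 M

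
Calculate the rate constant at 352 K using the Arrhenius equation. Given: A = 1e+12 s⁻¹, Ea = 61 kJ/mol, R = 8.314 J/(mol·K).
8.86e+02 s⁻¹

k = A·exp(-Ea/(R·T)) = 1e+12·exp(-61000/(8.314·352)) = 1e+12·exp(-20.8438) = 1e+12·8.8644e-10 = 8.86e+02 s⁻¹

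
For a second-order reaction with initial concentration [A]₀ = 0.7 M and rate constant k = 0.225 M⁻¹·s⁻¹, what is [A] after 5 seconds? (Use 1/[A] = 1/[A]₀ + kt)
0.3916 M

1/[A] = 1/[A]₀ + k·t = 1/0.7 + (0.225)·(5) = 1.4286 + 1.1250 = 2.5536
[A] = 1/2.5536 = 0.3916 M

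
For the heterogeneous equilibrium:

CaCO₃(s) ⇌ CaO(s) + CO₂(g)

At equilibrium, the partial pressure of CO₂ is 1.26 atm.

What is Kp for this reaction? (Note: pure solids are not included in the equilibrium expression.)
K_p = 1.26

Solids (CaCO₃, CaO) have activity 1 and are excluded.
Kp = P(CO₂) = 1.26.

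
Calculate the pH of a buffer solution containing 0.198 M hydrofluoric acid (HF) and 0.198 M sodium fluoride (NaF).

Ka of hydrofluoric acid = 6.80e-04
pH = 3.17

pKa = -log(6.80e-04) = 3.17. pH = pKa + log([A⁻]/[HA]) = 3.17 + log(0.198/0.198)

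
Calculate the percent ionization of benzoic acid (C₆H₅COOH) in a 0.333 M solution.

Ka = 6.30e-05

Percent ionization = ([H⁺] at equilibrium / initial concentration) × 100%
Percent ionization = 1.37%

Let x = [H⁺]. Ka = x²/(C - x) ⇒ x² + (6.30e-05)x - (6.30e-05)(0.333) = 0. x = 4.5489e-03. Percent = (4.5489e-03/0.333) × 100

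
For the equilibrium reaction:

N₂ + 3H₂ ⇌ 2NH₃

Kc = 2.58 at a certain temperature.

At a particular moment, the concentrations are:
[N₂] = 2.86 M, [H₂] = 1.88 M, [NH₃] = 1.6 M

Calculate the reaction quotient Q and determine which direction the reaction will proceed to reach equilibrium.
Q = 0.135, Q < K, reaction proceeds forward (toward products)

Q = ([NH₃]^2) / ([N₂] × [H₂]^3)
  = ((1.6)^2) / ((2.86)·(1.88)^3) = 2.56/19.004 = 0.1347
Since Q = 0.1347 < Kc = 2.58, the reaction proceeds forward (toward products) to reach equilibrium.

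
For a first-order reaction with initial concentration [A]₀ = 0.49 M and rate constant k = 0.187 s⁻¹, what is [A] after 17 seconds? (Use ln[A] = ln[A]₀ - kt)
0.0204 M

ln[A] = ln[A]₀ - k·t = ln(0.49) - (0.187)·(17) = -0.7133 - 3.1790 = -3.8923
[A] = e^(-3.8923) = 0.0204 M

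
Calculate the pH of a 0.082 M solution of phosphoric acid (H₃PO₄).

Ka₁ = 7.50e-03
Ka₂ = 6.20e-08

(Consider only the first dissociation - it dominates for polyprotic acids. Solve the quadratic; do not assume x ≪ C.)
pH = 1.67

x² + Ka₁·x − Ka₁·C = 0 with Ka₁ = 7.50e-03, C = 0.082.
x = (−Ka₁ + √(Ka₁² + 4·Ka₁·C))/2 = 2.1331e-02 M, so pH = 1.67.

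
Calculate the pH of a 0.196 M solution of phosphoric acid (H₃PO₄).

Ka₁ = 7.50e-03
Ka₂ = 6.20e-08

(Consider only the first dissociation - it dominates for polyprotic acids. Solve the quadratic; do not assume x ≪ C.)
pH = 1.46

x² + Ka₁·x − Ka₁·C = 0 with Ka₁ = 7.50e-03, C = 0.196.
x = (−Ka₁ + √(Ka₁² + 4·Ka₁·C))/2 = 3.4774e-02 M, so pH = 1.46.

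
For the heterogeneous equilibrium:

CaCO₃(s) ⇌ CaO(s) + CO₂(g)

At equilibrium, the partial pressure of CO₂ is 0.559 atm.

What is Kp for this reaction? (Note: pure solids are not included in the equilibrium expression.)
K_p = 0.559

Solids (CaCO₃, CaO) have activity 1 and are excluded.
Kp = P(CO₂) = 0.559.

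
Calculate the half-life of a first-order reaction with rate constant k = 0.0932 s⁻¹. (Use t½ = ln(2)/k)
7.44 s

t½ = ln(2)/k = 0.6931/0.0932 = 7.44 s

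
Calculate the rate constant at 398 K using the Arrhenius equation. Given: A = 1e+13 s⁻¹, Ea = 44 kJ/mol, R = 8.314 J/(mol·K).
1.68e+07 s⁻¹

k = A·exp(-Ea/(R·T)) = 1e+13·exp(-44000/(8.314·398)) = 1e+13·exp(-13.2972) = 1e+13·1.6792e-06 = 1.68e+07 s⁻¹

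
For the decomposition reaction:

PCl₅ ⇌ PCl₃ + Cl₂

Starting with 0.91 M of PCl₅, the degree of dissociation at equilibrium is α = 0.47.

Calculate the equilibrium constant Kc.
K_c = 0.3793

x = α·[A]₀ = 0.47 × 0.91 = 0.4277 M dissociated.
At eq: [PCl₅] = 0.91 − 0.4277 = 0.4823 M; [PCl₃] = [Cl₂] = x = 0.4277 M.
Kc = [PCl₃][Cl₂]/[PCl₅] = (0.4277)²/0.4823 = 0.3793.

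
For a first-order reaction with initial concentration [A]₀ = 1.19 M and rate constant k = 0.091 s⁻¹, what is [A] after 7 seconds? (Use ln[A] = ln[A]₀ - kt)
0.6294 M

ln[A] = ln[A]₀ - k·t = ln(1.19) - (0.091)·(7) = 0.1740 - 0.6370 = -0.4630
[A] = e^(-0.4630) = 0.6294 M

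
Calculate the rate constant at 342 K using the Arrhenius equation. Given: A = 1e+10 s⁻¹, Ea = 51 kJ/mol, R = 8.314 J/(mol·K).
1.62e+02 s⁻¹

k = A·exp(-Ea/(R·T)) = 1e+10·exp(-51000/(8.314·342)) = 1e+10·exp(-17.9363) = 1e+10·1.6231e-08 = 1.62e+02 s⁻¹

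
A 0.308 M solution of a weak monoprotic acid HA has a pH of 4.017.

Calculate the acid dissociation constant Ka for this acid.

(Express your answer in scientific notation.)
K_a = 3.00e-08

[H⁺] = 10^(−pH) = 10^(−4.017) = 9.616e-05 M. For HA ⇌ H⁺ + A⁻, Ka = x²/(C − x) = (9.616e-05)²/(0.308 − 9.616e-05) = 3.00e-08.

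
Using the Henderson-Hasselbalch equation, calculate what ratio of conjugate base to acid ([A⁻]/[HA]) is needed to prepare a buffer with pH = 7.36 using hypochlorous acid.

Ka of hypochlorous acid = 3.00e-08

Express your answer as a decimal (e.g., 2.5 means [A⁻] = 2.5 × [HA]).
[A⁻]/[HA] = 0.687

pKa = −log(3.00e-08) = 7.5229. pH = pKa + log([A⁻]/[HA]). 7.36 = 7.5229 + log(ratio). log(ratio) = 7.36 − 7.5229 = -0.1629. ratio = 10^(-0.1629) = 0.687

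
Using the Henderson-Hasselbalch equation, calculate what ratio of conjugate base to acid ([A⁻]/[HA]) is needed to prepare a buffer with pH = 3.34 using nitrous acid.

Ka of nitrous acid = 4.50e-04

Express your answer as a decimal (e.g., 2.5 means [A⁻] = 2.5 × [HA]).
[A⁻]/[HA] = 0.984

pKa = −log(4.50e-04) = 3.3468. pH = pKa + log([A⁻]/[HA]). 3.34 = 3.3468 + log(ratio). log(ratio) = 3.34 − 3.3468 = -0.0068. ratio = 10^(-0.0068) = 0.984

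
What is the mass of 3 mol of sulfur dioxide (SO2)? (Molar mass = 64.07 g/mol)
Mass = 3 mol × 64.07 g/mol = 192.2 g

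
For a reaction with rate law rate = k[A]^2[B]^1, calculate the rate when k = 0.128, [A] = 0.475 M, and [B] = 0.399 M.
0.01152 M/s

rate = k·[A]^2·[B]^1 = 0.128·(0.475)^2·(0.399)^1 = 0.128·0.225625·0.399 = 0.01152 M/s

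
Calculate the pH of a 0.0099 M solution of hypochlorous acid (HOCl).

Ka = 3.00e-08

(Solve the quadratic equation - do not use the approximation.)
pH = 4.76

x² + Ka×x - Ka×C = 0. Using quadratic formula: [H⁺] = 1.7219e-05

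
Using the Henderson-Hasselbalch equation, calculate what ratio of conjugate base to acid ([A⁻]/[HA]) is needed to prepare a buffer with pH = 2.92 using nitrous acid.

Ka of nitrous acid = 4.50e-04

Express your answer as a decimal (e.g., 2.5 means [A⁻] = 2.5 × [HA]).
[A⁻]/[HA] = 0.374

pKa = −log(4.50e-04) = 3.3468. pH = pKa + log([A⁻]/[HA]). 2.92 = 3.3468 + log(ratio). log(ratio) = 2.92 − 3.3468 = -0.4268. ratio = 10^(-0.4268) = 0.374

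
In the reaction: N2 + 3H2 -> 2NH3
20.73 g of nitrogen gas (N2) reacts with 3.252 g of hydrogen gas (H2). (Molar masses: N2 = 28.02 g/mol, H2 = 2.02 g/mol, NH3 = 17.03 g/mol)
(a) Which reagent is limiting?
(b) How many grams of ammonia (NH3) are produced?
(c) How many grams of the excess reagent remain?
(a) H2, (b) 18.28 g, (c) 5.694 g

Moles of N2 = 20.73 g ÷ 28.02 g/mol = 0.739829 mol
Moles of H2 = 3.252 g ÷ 2.02 g/mol = 1.6099 mol
Moles ÷ coefficient: N2: 0.739829/1 = 0.7398, H2: 1.6099/3 = 0.5366
(a) H2 has the smaller value, so H2 is the limiting reagent.
(b) Moles of NH3 = 1.6099 mol H2 × (2/3) = 1.07327 mol; mass = 1.07327 mol × 17.03 g/mol = 18.28 g
(c) N2 consumed = 1.6099 × (1/3) = 0.536634 mol; remaining = 0.739829 − 0.536634 = 0.203195 mol; mass = 0.203195 mol × 28.02 g/mol = 5.694 g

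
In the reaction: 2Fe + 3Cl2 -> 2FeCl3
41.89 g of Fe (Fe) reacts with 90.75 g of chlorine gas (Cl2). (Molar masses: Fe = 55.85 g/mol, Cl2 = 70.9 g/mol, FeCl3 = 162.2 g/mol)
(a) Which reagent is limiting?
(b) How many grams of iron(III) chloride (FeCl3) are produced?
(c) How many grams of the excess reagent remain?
(a) Fe, (b) 121.7 g, (c) 10.98 g

Moles of Fe = 41.89 g ÷ 55.85 g/mol = 0.750045 mol
Moles of Cl2 = 90.75 g ÷ 70.9 g/mol = 1.27997 mol
Moles ÷ coefficient: Fe: 0.750045/2 = 0.375, Cl2: 1.27997/3 = 0.4267
(a) Fe has the smaller value, so Fe is the limiting reagent.
(b) Moles of FeCl3 = 0.750045 mol Fe × (2/2) = 0.750045 mol; mass = 0.750045 mol × 162.2 g/mol = 121.7 g
(c) Cl2 consumed = 0.750045 × (3/2) = 1.12507 mol; remaining = 1.27997 − 1.12507 = 0.154905 mol; mass = 0.154905 mol × 70.9 g/mol = 10.98 g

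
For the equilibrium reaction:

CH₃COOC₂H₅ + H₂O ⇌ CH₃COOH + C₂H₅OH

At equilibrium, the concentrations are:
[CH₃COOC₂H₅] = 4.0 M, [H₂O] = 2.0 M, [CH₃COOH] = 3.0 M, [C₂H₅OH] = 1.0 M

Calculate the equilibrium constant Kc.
K_c = 0.3750

Kc = ([CH₃COOH] × [C₂H₅OH]) / ([CH₃COOC₂H₅] × [H₂O])
   = ((3.0)·(1.0)) / ((4.0)·(2.0))
   = 3 / 8 = 0.3750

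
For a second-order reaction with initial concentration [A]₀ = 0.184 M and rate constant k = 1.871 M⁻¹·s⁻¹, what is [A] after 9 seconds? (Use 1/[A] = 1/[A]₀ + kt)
0.0449 M

1/[A] = 1/[A]₀ + k·t = 1/0.184 + (1.871)·(9) = 5.4348 + 16.8390 = 22.2738
[A] = 1/22.2738 = 0.0449 M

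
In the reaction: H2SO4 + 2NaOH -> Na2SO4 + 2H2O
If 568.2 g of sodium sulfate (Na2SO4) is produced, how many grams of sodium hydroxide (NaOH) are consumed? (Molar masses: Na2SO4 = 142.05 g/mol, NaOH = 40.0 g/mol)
Moles of Na2SO4 = 568.2 g ÷ 142.05 g/mol = 4 mol
Mole ratio: 2 mol NaOH / 1 mol Na2SO4
Moles of NaOH = 4 × (2/1) = 8 mol
Mass of NaOH = 8 mol × 40.0 g/mol = 320 g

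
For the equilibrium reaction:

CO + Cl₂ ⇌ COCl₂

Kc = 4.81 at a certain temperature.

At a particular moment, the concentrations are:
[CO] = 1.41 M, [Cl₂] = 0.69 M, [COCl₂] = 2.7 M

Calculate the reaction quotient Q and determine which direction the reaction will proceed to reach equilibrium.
Q = 2.775, Q < K, reaction proceeds forward (toward products)

Q = ([COCl₂]) / ([CO] × [Cl₂])
  = ((2.7)) / ((1.41)·(0.69)) = 2.7/0.9729 = 2.775
Since Q = 2.775 < Kc = 4.81, the reaction proceeds forward (toward products) to reach equilibrium.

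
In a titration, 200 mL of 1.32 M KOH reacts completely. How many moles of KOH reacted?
Moles = Molarity × Volume (L)
Moles = 1.32 M × 0.2 L = 0.264 mol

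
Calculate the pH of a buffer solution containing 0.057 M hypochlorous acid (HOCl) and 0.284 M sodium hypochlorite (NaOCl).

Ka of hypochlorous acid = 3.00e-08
pH = 8.22

pKa = -log(3.00e-08) = 7.52. pH = pKa + log([A⁻]/[HA]) = 7.52 + log(0.284/0.057)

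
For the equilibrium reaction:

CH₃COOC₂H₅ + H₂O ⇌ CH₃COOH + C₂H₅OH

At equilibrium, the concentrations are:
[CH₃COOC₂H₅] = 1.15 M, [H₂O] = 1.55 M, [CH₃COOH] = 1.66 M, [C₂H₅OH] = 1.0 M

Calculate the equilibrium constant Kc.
K_c = 0.9313

Kc = ([CH₃COOH] × [C₂H₅OH]) / ([CH₃COOC₂H₅] × [H₂O])
   = ((1.66)·(1.0)) / ((1.15)·(1.55))
   = 1.66 / 1.7825 = 0.9313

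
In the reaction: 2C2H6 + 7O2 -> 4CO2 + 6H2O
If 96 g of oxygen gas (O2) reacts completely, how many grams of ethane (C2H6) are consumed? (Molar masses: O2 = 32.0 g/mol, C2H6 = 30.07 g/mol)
Moles of O2 = 96 g ÷ 32.0 g/mol = 3 mol
Mole ratio: 2 mol C2H6 / 7 mol O2
Moles of C2H6 = 3 × (2/7) = 0.857143 mol
Mass of C2H6 = 0.857143 mol × 30.07 g/mol = 25.77 g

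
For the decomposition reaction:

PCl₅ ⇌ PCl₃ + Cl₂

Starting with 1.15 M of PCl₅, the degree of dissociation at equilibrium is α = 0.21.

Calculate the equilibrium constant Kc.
K_c = 0.0642

x = α·[A]₀ = 0.21 × 1.15 = 0.2415 M dissociated.
At eq: [PCl₅] = 1.15 − 0.2415 = 0.9085 M; [PCl₃] = [Cl₂] = x = 0.2415 M.
Kc = [PCl₃][Cl₂]/[PCl₅] = (0.2415)²/0.9085 = 0.0642.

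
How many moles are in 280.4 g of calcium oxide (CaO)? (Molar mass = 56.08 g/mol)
Moles = 280.4 g ÷ 56.08 g/mol = 5 mol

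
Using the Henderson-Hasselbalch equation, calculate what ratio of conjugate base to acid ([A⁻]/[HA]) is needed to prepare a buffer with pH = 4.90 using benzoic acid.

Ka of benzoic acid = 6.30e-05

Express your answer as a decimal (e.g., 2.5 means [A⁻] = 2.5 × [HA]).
[A⁻]/[HA] = 5.004

pKa = −log(6.30e-05) = 4.2007. pH = pKa + log([A⁻]/[HA]). 4.90 = 4.2007 + log(ratio). log(ratio) = 4.90 − 4.2007 = 0.6993. ratio = 10^(0.6993) = 5.004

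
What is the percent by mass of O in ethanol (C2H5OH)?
Mass of O in formula = 16.0 × 1 = 16 g/mol
Molar mass = 46.07 g/mol
% O = (16/46.07) × 100% = 34.73%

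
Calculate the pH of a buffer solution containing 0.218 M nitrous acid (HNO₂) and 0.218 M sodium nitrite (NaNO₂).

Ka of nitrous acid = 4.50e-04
pH = 3.35

pKa = -log(4.50e-04) = 3.35. pH = pKa + log([A⁻]/[HA]) = 3.35 + log(0.218/0.218)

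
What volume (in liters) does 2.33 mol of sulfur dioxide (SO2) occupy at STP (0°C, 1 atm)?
At STP, 1 mol of gas occupies 22.4 L
Volume = 2.33 mol × 22.4 L/mol = 52.19 L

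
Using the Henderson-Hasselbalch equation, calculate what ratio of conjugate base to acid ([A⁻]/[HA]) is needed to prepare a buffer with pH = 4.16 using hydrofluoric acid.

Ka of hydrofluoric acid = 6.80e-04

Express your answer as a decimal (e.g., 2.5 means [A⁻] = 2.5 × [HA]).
[A⁻]/[HA] = 9.829

pKa = −log(6.80e-04) = 3.1675. pH = pKa + log([A⁻]/[HA]). 4.16 = 3.1675 + log(ratio). log(ratio) = 4.16 − 3.1675 = 0.9925. ratio = 10^(0.9925) = 9.829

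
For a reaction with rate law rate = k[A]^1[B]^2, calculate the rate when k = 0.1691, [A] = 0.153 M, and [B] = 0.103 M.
0.0002745 M/s

rate = k·[A]^1·[B]^2 = 0.1691·(0.153)^1·(0.103)^2 = 0.1691·0.153·0.010609 = 0.0002745 M/s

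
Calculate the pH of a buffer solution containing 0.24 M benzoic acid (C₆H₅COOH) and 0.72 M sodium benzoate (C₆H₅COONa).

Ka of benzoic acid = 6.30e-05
pH = 4.68

pKa = -log(6.30e-05) = 4.20. pH = pKa + log([A⁻]/[HA]) = 4.20 + log(0.72/0.24)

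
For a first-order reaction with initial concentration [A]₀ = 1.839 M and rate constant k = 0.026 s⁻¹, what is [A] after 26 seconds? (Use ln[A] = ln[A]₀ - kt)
0.9354 M

ln[A] = ln[A]₀ - k·t = ln(1.839) - (0.026)·(26) = 0.6092 - 0.6760 = -0.0668
[A] = e^(-0.0668) = 0.9354 M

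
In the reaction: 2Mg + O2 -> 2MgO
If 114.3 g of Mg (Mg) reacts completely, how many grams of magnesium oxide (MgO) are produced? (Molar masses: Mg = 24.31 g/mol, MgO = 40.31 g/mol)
Moles of Mg = 114.3 g ÷ 24.31 g/mol = 4.70177 mol
Mole ratio: 2 mol MgO / 2 mol Mg
Moles of MgO = 4.70177 × (2/2) = 4.70177 mol
Mass of MgO = 4.70177 mol × 40.31 g/mol = 189.5 g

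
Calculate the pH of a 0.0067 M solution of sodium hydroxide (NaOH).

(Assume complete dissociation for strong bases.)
pH = 11.83

[OH⁻] = 0.0067 M for strong base. pOH = -log[OH⁻] = 2.17, pH = 14 - pOH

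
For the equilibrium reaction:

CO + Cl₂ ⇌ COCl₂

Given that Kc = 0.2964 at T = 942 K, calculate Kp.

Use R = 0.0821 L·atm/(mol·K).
K_p = 0.0038

Δn = (moles gaseous products) − (moles gaseous reactants) = -1
T = 942 K; RT = 0.0821 × 942 = 77.3382
Kp = Kc·(RT)^Δn = 0.2964 × (77.3382)^-1 = 0.2964 × 0.0129302 = 0.0038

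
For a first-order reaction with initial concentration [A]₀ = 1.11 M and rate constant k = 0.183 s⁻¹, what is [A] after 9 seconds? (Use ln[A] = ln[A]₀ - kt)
0.2138 M

ln[A] = ln[A]₀ - k·t = ln(1.11) - (0.183)·(9) = 0.1044 - 1.6470 = -1.5426
[A] = e^(-1.5426) = 0.2138 M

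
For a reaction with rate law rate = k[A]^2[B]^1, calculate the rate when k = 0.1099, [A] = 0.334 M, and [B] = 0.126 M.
0.001545 M/s

rate = k·[A]^2·[B]^1 = 0.1099·(0.334)^2·(0.126)^1 = 0.1099·0.111556·0.126 = 0.001545 M/s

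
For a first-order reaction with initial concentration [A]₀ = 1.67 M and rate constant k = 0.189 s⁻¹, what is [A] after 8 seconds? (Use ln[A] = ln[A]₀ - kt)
0.3682 M

ln[A] = ln[A]₀ - k·t = ln(1.67) - (0.189)·(8) = 0.5128 - 1.5120 = -0.9992
[A] = e^(-0.9992) = 0.3682 M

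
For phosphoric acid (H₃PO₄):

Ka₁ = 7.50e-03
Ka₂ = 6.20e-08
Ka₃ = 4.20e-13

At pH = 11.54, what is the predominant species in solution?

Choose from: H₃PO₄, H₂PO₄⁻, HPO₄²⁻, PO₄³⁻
HPO₄²⁻

pKa1 = 2.12, pKa2 = 7.21, pKa3 = 12.38. Each pKa is the crossover between adjacent species; pH = 11.54 lies in the region where HPO₄²⁻ predominates.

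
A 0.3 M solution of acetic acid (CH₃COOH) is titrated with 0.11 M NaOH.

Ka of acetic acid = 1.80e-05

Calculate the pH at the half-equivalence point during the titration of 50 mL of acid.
pH = pKa = 4.74

At the half-equivalence point, [HA] = [A⁻], so by Henderson–Hasselbalch pH = pKa + log(1) = pKa.
pKa = −log(1.80e-05) = 4.74.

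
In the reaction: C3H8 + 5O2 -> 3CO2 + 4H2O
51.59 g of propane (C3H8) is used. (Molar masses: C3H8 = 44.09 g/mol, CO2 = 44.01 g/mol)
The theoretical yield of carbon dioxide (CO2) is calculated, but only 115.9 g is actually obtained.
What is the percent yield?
Moles of C3H8 = 51.59 g ÷ 44.09 g/mol = 1.17011 mol
Mole ratio: 3 mol CO2 / 1 mol C3H8
Moles of CO2 = 1.17011 × (3/1) = 3.51032 mol
Theoretical yield = 3.51032 mol × 44.01 g/mol = 154.49 g
Actual yield = 115.9 g
Percent yield = (115.9 / 154.49) × 100% = 75.0%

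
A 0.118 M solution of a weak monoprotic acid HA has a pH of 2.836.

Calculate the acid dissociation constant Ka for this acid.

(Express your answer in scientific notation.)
K_a = 1.83e-05

[H⁺] = 10^(−pH) = 10^(−2.836) = 1.459e-03 M. For HA ⇌ H⁺ + A⁻, Ka = x²/(C − x) = (1.459e-03)²/(0.118 − 1.459e-03) = 1.83e-05.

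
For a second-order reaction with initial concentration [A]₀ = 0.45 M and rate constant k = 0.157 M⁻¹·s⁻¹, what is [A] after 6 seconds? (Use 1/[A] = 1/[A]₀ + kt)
0.3160 M

1/[A] = 1/[A]₀ + k·t = 1/0.45 + (0.157)·(6) = 2.2222 + 0.9420 = 3.1642
[A] = 1/3.1642 = 0.3160 M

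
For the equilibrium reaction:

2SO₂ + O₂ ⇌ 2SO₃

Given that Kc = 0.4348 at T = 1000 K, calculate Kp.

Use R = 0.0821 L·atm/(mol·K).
K_p = 0.0053

Δn = (moles gaseous products) − (moles gaseous reactants) = -1
T = 1000 K; RT = 0.0821 × 1000 = 82.1
Kp = Kc·(RT)^Δn = 0.4348 × (82.1)^-1 = 0.4348 × 0.0121803 = 0.0053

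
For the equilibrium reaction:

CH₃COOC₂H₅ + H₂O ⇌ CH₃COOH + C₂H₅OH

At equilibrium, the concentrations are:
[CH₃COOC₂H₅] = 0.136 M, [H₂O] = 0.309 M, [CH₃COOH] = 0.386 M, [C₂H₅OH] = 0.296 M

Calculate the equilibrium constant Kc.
K_c = 2.7188

Kc = ([CH₃COOH] × [C₂H₅OH]) / ([CH₃COOC₂H₅] × [H₂O])
   = ((0.386)·(0.296)) / ((0.136)·(0.309))
   = 0.11426 / 0.042024 = 2.7188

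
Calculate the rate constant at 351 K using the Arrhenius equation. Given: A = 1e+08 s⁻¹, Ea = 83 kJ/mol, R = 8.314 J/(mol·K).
4.44e-05 s⁻¹

k = A·exp(-Ea/(R·T)) = 1e+08·exp(-83000/(8.314·351)) = 1e+08·exp(-28.4421) = 1e+08·4.4440e-13 = 4.44e-05 s⁻¹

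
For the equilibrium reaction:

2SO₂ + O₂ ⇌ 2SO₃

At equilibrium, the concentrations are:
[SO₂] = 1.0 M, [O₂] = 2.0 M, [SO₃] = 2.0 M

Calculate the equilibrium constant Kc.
K_c = 2.0000

Kc = ([SO₃]^2) / ([SO₂]^2 × [O₂])
   = ((2.0)^2) / ((1.0)^2·(2.0))
   = 4 / 2 = 2.0000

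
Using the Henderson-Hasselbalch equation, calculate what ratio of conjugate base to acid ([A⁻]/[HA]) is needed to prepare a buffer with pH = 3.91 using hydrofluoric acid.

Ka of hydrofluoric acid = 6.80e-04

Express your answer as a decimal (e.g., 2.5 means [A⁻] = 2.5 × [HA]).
[A⁻]/[HA] = 5.527

pKa = −log(6.80e-04) = 3.1675. pH = pKa + log([A⁻]/[HA]). 3.91 = 3.1675 + log(ratio). log(ratio) = 3.91 − 3.1675 = 0.7425. ratio = 10^(0.7425) = 5.527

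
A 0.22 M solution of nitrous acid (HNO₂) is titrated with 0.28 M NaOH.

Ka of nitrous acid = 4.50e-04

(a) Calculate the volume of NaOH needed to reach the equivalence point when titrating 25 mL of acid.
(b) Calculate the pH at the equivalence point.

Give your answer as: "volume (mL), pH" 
V = 19.6 mL, pH = 8.22

(a) At equivalence: moles acid = moles base.
moles acid = 0.22 × 0.025 = 0.0055 mol; V_NaOH = 0.0055/0.28 = 0.01964 L = 19.6 mL.
(b) At equivalence, all acid → conjugate base A⁻ at [A⁻] = 0.0055/0.04464 = 0.1232 M.
Kb = Kw/Ka = 1.0e-14/4.50e-04 = 2.222e-11; [OH⁻] = √(Kb·[A⁻]) = 1.655e-06; pOH = 5.78; pH = 14 − pOH = 8.22.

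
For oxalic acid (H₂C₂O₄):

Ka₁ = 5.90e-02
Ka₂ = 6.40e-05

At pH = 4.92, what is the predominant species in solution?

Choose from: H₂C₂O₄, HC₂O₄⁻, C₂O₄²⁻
C₂O₄²⁻

pKa1 = 1.23, pKa2 = 4.19. Each pKa is the crossover between adjacent species; pH = 4.92 lies in the region where C₂O₄²⁻ predominates.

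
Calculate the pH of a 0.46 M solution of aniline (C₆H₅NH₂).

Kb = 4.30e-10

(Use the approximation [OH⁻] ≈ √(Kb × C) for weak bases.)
pH = 9.15

[OH⁻] = √(Kb × C) = √(4.30e-10 × 0.46) = 1.4064e-05. pOH = 4.85, pH = 14 - pOH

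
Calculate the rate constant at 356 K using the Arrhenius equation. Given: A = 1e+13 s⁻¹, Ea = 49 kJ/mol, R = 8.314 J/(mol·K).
6.46e+05 s⁻¹

k = A·exp(-Ea/(R·T)) = 1e+13·exp(-49000/(8.314·356)) = 1e+13·exp(-16.5553) = 1e+13·6.4586e-08 = 6.46e+05 s⁻¹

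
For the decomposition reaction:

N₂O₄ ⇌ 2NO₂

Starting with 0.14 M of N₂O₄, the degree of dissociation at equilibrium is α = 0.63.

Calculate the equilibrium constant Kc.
K_c = 0.6007

x = α·[A]₀ = 0.63 × 0.14 = 0.0882 M dissociated.
At eq: [N₂O₄] = 0.14 − 0.0882 = 0.0518 M; [NO₂] = 2x = 0.1764 M.
Kc = [NO₂]²/[N₂O₄] = (0.1764)²/0.0518 = 0.6007.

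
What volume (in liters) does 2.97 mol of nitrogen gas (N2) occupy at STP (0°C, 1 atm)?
At STP, 1 mol of gas occupies 22.4 L
Volume = 2.97 mol × 22.4 L/mol = 66.53 L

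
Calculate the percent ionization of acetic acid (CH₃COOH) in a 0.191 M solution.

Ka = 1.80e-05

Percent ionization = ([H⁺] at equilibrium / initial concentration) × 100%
Percent ionization = 0.966%

Let x = [H⁺]. Ka = x²/(C - x) ⇒ x² + (1.80e-05)x - (1.80e-05)(0.191) = 0. x = 1.8452e-03. Percent = (1.8452e-03/0.191) × 100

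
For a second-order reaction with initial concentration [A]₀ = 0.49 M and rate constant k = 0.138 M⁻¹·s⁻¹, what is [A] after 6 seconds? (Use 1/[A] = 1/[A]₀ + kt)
0.3486 M

1/[A] = 1/[A]₀ + k·t = 1/0.49 + (0.138)·(6) = 2.0408 + 0.8280 = 2.8688
[A] = 1/2.8688 = 0.3486 M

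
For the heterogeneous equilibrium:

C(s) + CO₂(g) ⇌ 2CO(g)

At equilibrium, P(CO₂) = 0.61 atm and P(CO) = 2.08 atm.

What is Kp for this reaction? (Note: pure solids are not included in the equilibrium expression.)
K_p = 7.092

Solid C is excluded.
Kp = P(CO)²/P(CO₂) = (2.08)²/0.61 = 4.326/0.61 = 7.092.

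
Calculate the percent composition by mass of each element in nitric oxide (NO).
N: 46.68%, O: 53.32%

Molar mass of NO = 30.01 g/mol
% N = (1 × 14.01) / 30.01 × 100% = 14.01 / 30.01 × 100% = 46.68%
% O = (1 × 16.0) / 30.01 × 100% = 16 / 30.01 × 100% = 53.32%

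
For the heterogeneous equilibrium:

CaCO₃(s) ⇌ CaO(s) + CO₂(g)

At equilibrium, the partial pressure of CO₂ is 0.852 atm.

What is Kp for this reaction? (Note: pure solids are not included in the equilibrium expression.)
K_p = 0.852

Solids (CaCO₃, CaO) have activity 1 and are excluded.
Kp = P(CO₂) = 0.852.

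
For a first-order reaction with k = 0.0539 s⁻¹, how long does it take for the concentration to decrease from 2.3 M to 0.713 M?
21.73 s

From ln[A] = ln[A]₀ - k·t: t = ln([A]₀/[A])/k = ln(2.3/0.713)/0.0539 = ln(3.2258)/0.0539 = 1.1712/0.0539 = 21.73 s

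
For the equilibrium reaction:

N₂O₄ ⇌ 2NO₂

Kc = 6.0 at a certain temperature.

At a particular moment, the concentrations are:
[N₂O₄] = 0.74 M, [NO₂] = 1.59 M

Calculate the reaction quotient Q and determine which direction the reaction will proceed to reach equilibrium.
Q = 3.416, Q < K, reaction proceeds forward (toward products)

Q = ([NO₂]^2) / ([N₂O₄])
  = ((1.59)^2) / ((0.74)) = 2.5281/0.74 = 3.416
Since Q = 3.416 < Kc = 6.0, the reaction proceeds forward (toward products) to reach equilibrium.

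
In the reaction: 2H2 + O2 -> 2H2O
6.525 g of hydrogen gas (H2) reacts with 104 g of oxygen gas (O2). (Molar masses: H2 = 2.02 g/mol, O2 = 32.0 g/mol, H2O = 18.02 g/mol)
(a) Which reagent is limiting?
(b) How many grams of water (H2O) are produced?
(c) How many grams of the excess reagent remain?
(a) H2, (b) 58.21 g, (c) 52.32 g

Moles of H2 = 6.525 g ÷ 2.02 g/mol = 3.2302 mol
Moles of O2 = 104 g ÷ 32.0 g/mol = 3.25 mol
Moles ÷ coefficient: H2: 3.2302/2 = 1.615, O2: 3.25/1 = 3.25
(a) H2 has the smaller value, so H2 is the limiting reagent.
(b) Moles of H2O = 3.2302 mol H2 × (2/2) = 3.2302 mol; mass = 3.2302 mol × 18.02 g/mol = 58.21 g
(c) O2 consumed = 3.2302 × (1/2) = 1.6151 mol; remaining = 3.25 − 1.6151 = 1.6349 mol; mass = 1.6349 mol × 32.0 g/mol = 52.32 g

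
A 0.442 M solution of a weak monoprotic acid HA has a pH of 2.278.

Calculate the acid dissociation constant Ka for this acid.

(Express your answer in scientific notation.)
K_a = 6.36e-05

[H⁺] = 10^(−pH) = 10^(−2.278) = 5.272e-03 M. For HA ⇌ H⁺ + A⁻, Ka = x²/(C − x) = (5.272e-03)²/(0.442 − 5.272e-03) = 6.36e-05.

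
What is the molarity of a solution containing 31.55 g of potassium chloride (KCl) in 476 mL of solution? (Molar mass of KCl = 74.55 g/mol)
Moles of KCl = 31.55 g ÷ 74.55 g/mol = 0.423206 mol
Volume = 476 mL = 0.476 L
Molarity = 0.423206 mol ÷ 0.476 L = 0.8891 M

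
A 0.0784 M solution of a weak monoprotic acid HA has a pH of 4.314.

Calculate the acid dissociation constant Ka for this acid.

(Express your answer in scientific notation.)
K_a = 3.01e-08

[H⁺] = 10^(−pH) = 10^(−4.314) = 4.853e-05 M. For HA ⇌ H⁺ + A⁻, Ka = x²/(C − x) = (4.853e-05)²/(0.0784 − 4.853e-05) = 3.01e-08.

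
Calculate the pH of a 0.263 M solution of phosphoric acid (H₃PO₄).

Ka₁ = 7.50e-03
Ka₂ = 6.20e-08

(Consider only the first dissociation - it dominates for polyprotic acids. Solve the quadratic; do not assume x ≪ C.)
pH = 1.39

x² + Ka₁·x − Ka₁·C = 0 with Ka₁ = 7.50e-03, C = 0.263.
x = (−Ka₁ + √(Ka₁² + 4·Ka₁·C))/2 = 4.0821e-02 M, so pH = 1.39.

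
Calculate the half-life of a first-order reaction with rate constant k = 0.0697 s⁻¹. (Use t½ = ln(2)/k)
9.94 s

t½ = ln(2)/k = 0.6931/0.0697 = 9.94 s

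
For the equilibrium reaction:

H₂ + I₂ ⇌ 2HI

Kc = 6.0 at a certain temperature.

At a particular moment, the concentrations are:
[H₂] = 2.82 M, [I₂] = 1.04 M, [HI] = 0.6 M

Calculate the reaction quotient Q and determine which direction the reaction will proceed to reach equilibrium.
Q = 0.123, Q < K, reaction proceeds forward (toward products)

Q = ([HI]^2) / ([H₂] × [I₂])
  = ((0.6)^2) / ((2.82)·(1.04)) = 0.36/2.9328 = 0.1227
Since Q = 0.1227 < Kc = 6.0, the reaction proceeds forward (toward products) to reach equilibrium.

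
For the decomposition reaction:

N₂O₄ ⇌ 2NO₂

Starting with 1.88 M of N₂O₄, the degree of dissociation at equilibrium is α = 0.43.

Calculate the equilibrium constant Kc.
K_c = 2.4394

x = α·[A]₀ = 0.43 × 1.88 = 0.8084 M dissociated.
At eq: [N₂O₄] = 1.88 − 0.8084 = 1.072 M; [NO₂] = 2x = 1.617 M.
Kc = [NO₂]²/[N₂O₄] = (1.617)²/1.072 = 2.439.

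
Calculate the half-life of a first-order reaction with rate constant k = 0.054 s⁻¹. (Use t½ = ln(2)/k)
12.84 s

t½ = ln(2)/k = 0.6931/0.054 = 12.84 s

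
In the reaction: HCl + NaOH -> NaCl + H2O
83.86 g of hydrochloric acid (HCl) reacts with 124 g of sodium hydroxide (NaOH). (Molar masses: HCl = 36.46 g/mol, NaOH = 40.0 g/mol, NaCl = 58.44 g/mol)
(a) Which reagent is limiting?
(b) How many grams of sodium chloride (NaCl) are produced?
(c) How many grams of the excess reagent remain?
(a) HCl, (b) 134.4 g, (c) 32 g

Moles of HCl = 83.86 g ÷ 36.46 g/mol = 2.30005 mol
Moles of NaOH = 124 g ÷ 40.0 g/mol = 3.1 mol
Moles ÷ coefficient: HCl: 2.30005/1 = 2.3, NaOH: 3.1/1 = 3.1
(a) HCl has the smaller value, so HCl is the limiting reagent.
(b) Moles of NaCl = 2.30005 mol HCl × (1/1) = 2.30005 mol; mass = 2.30005 mol × 58.44 g/mol = 134.4 g
(c) NaOH consumed = 2.30005 × (1/1) = 2.30005 mol; remaining = 3.1 − 2.30005 = 0.799945 mol; mass = 0.799945 mol × 40.0 g/mol = 32 g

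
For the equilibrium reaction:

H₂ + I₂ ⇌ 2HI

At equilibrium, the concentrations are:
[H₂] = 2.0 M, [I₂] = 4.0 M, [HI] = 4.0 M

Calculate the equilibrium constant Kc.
K_c = 2.0000

Kc = ([HI]^2) / ([H₂] × [I₂])
   = ((4.0)^2) / ((2.0)·(4.0))
   = 16 / 8 = 2.0000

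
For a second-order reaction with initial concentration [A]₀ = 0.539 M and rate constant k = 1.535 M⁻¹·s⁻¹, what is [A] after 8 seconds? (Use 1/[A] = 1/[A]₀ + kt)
0.0707 M

1/[A] = 1/[A]₀ + k·t = 1/0.539 + (1.535)·(8) = 1.8553 + 12.2800 = 14.1353
[A] = 1/14.1353 = 0.0707 M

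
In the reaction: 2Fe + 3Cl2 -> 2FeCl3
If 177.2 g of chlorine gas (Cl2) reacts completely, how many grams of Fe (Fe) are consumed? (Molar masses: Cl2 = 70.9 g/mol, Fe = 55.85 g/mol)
Moles of Cl2 = 177.2 g ÷ 70.9 g/mol = 2.49929 mol
Mole ratio: 2 mol Fe / 3 mol Cl2
Moles of Fe = 2.49929 × (2/3) = 1.6662 mol
Mass of Fe = 1.6662 mol × 55.85 g/mol = 93.06 g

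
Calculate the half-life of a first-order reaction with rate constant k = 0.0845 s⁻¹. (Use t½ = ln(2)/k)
8.20 s

t½ = ln(2)/k = 0.6931/0.0845 = 8.20 s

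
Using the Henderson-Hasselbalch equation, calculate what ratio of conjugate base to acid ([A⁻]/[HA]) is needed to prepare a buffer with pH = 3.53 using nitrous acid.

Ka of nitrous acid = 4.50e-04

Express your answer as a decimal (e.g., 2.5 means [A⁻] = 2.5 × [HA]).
[A⁻]/[HA] = 1.525

pKa = −log(4.50e-04) = 3.3468. pH = pKa + log([A⁻]/[HA]). 3.53 = 3.3468 + log(ratio). log(ratio) = 3.53 − 3.3468 = 0.1832. ratio = 10^(0.1832) = 1.525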